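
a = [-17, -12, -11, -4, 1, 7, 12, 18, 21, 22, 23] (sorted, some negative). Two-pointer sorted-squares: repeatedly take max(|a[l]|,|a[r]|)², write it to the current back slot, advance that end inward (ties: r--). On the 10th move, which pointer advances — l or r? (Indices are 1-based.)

l=1 r=11: |-17|<=|23| out[11]=529, r--
l=1 r=10: |-17|<=|22| out[10]=484, r--
l=1 r=9: |-17|<=|21| out[9]=441, r--
l=1 r=8: |-17|<=|18| out[8]=324, r--
l=1 r=7: |-17|>|12| out[7]=289, l++
l=2 r=7: |-12|<=|12| out[6]=144, r--
l=2 r=6: |-12|>|7| out[5]=144, l++
l=3 r=6: |-11|>|7| out[4]=121, l++
l=4 r=6: |-4|<=|7| out[3]=49, r--
l=4 r=5: |-4|>|1| out[2]=16, l++

l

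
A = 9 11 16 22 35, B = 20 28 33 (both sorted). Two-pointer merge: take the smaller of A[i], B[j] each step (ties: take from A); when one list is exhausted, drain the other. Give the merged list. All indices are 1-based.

[9, 11, 16, 20, 22, 28, 33, 35]

i=1 j=1: A[i]=9<=B[j]=20 take 9, i++
i=2 j=1: A[i]=11<=B[j]=20 take 11, i++
i=3 j=1: A[i]=16<=B[j]=20 take 16, i++
i=4 j=1: A[i]=22>B[j]=20 take 20, j++
i=4 j=2: A[i]=22<=B[j]=28 take 22, i++
i=5 j=2: A[i]=35>B[j]=28 take 28, j++
i=5 j=3: A[i]=35>B[j]=33 take 33, j++
i=5 j=4: B done, take A[i]=35, i++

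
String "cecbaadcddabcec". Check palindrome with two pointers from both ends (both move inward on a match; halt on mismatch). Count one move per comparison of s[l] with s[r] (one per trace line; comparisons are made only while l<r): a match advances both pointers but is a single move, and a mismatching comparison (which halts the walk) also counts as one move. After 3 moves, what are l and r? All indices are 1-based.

[1,15] 'c'=='c' → l++,r--
[2,14] 'e'=='e' → l++,r--
[3,13] 'c'=='c' → l++,r--

l=4, r=12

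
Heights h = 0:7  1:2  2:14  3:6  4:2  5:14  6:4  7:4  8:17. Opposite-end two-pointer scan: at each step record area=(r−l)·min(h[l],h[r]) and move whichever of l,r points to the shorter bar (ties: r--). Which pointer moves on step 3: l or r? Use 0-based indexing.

l

[0,8] min(7,17)*8=56 best=56 * → l++
[1,8] min(2,17)*7=14 best=56 → l++
[2,8] min(14,17)*6=84 best=84 * → l++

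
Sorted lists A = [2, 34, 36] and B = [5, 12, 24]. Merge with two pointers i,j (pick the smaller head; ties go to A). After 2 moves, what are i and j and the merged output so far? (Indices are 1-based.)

i=2, j=2, merged so far=[2, 5]

[i=1,j=1] A[i]=2<=B[j]=5 take 2 → i++
[i=2,j=1] A[i]=34>B[j]=5 take 5 → j++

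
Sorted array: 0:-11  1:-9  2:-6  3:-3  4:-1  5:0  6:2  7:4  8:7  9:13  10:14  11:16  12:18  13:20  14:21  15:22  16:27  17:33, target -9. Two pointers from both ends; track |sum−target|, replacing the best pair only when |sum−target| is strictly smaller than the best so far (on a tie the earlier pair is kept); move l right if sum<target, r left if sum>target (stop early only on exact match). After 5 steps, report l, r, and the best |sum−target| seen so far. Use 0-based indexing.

l=0, r=12, best |Δ|=18

l=0 r=17: -11+33=22 d=31 *, r--
l=0 r=16: -11+27=16 d=25 *, r--
l=0 r=15: -11+22=11 d=20 *, r--
l=0 r=14: -11+21=10 d=19 *, r--
l=0 r=13: -11+20=9 d=18 *, r--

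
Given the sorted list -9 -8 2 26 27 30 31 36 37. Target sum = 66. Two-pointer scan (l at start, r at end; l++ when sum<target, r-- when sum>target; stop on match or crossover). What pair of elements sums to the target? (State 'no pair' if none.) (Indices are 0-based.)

[0,8] -9+37=28 <66 → l++
[1,8] -8+37=29 <66 → l++
[2,8] 2+37=39 <66 → l++
[3,8] 26+37=63 <66 → l++
[4,8] 27+37=64 <66 → l++
[5,8] 30+37=67 >66 → r--
[5,7] 30+36=66 → found

(30, 36)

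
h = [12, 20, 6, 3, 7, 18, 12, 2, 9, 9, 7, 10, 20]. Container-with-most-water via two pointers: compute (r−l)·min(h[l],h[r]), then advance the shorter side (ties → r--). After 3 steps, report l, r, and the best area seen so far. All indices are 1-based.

l=1 r=13: min(12,20)*12=144 best=144 *, l++
l=2 r=13: min(20,20)*11=220 best=220 *, r--
l=2 r=12: min(20,10)*10=100 best=220, r--

l=2, r=11, best area=220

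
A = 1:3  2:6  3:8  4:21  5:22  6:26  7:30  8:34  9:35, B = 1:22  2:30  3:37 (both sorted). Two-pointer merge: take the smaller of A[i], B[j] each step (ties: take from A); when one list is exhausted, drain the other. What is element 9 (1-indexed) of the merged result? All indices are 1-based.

merged[9] = 30

[i=1,j=1] A[i]=3<=B[j]=22 take 3 → i++
[i=2,j=1] A[i]=6<=B[j]=22 take 6 → i++
[i=3,j=1] A[i]=8<=B[j]=22 take 8 → i++
[i=4,j=1] A[i]=21<=B[j]=22 take 21 → i++
[i=5,j=1] A[i]=22<=B[j]=22 take 22 → i++
[i=6,j=1] A[i]=26>B[j]=22 take 22 → j++
[i=6,j=2] A[i]=26<=B[j]=30 take 26 → i++
[i=7,j=2] A[i]=30<=B[j]=30 take 30 → i++
[i=8,j=2] A[i]=34>B[j]=30 take 30 → j++
[i=8,j=3] A[i]=34<=B[j]=37 take 34 → i++
[i=9,j=3] A[i]=35<=B[j]=37 take 35 → i++
[i=10,j=3] A done, take B[j]=37 → j++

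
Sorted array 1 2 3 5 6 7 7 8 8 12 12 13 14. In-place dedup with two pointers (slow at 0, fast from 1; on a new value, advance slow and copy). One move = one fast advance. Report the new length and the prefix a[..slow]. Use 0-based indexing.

length 10; prefix = [1, 2, 3, 5, 6, 7, 8, 12, 13, 14]

slow=0 fast=1: a[fast]=2≠a[slow]=1 write a[1]=2, slow++,fast++
slow=1 fast=2: a[fast]=3≠a[slow]=2 write a[2]=3, slow++,fast++
slow=2 fast=3: a[fast]=5≠a[slow]=3 write a[3]=5, slow++,fast++
slow=3 fast=4: a[fast]=6≠a[slow]=5 write a[4]=6, slow++,fast++
slow=4 fast=5: a[fast]=7≠a[slow]=6 write a[5]=7, slow++,fast++
slow=5 fast=6: a[fast]=7=a[slow] dup, fast++
slow=5 fast=7: a[fast]=8≠a[slow]=7 write a[6]=8, slow++,fast++
slow=6 fast=8: a[fast]=8=a[slow] dup, fast++
slow=6 fast=9: a[fast]=12≠a[slow]=8 write a[7]=12, slow++,fast++
slow=7 fast=10: a[fast]=12=a[slow] dup, fast++
slow=7 fast=11: a[fast]=13≠a[slow]=12 write a[8]=13, slow++,fast++
slow=8 fast=12: a[fast]=14≠a[slow]=13 write a[9]=14, slow++,fast++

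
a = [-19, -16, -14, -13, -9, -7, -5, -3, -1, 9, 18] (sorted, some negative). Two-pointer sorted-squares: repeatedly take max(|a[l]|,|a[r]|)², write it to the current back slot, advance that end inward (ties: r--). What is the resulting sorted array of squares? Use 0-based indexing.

[1, 9, 25, 49, 81, 81, 169, 196, 256, 324, 361]

[0,10] |-19|>|18| out[10]=361 → l++
[1,10] |-16|<=|18| out[9]=324 → r--
[1,9] |-16|>|9| out[8]=256 → l++
[2,9] |-14|>|9| out[7]=196 → l++
[3,9] |-13|>|9| out[6]=169 → l++
[4,9] |-9|<=|9| out[5]=81 → r--
[4,8] |-9|>|-1| out[4]=81 → l++
[5,8] |-7|>|-1| out[3]=49 → l++
[6,8] |-5|>|-1| out[2]=25 → l++
[7,8] |-3|>|-1| out[1]=9 → l++
[8,8] |-1|<=|-1| out[0]=1 → r--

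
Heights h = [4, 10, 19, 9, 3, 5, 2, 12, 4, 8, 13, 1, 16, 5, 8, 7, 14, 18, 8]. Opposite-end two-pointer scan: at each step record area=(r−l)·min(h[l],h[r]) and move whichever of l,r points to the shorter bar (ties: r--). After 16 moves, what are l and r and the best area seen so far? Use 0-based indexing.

[0,18] min(4,8)*18=72 best=72 * → l++
[1,18] min(10,8)*17=136 best=136 * → r--
[1,17] min(10,18)*16=160 best=160 * → l++
[2,17] min(19,18)*15=270 best=270 * → r--
[2,16] min(19,14)*14=196 best=270 → r--
[2,15] min(19,7)*13=91 best=270 → r--
[2,14] min(19,8)*12=96 best=270 → r--
[2,13] min(19,5)*11=55 best=270 → r--
[2,12] min(19,16)*10=160 best=270 → r--
[2,11] min(19,1)*9=9 best=270 → r--
[2,10] min(19,13)*8=104 best=270 → r--
[2,9] min(19,8)*7=56 best=270 → r--
[2,8] min(19,4)*6=24 best=270 → r--
[2,7] min(19,12)*5=60 best=270 → r--
[2,6] min(19,2)*4=8 best=270 → r--
[2,5] min(19,5)*3=15 best=270 → r--

l=2, r=4, best area=270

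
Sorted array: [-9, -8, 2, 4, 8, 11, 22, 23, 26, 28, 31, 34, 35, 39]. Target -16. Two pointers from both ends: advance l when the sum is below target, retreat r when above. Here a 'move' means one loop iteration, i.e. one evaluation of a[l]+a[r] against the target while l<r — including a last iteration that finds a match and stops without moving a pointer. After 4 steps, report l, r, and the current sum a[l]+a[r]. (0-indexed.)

l=0, r=9, sum=19

l=0 r=13: -9+39=30 >-16, r--
l=0 r=12: -9+35=26 >-16, r--
l=0 r=11: -9+34=25 >-16, r--
l=0 r=10: -9+31=22 >-16, r--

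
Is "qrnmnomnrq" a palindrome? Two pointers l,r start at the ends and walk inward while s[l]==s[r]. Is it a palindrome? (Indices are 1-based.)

l=1 r=10: 'q'=='q', l++,r--
l=2 r=9: 'r'=='r', l++,r--
l=3 r=8: 'n'=='n', l++,r--
l=4 r=7: 'm'=='m', l++,r--
l=5 r=6: 'n'!='o', stop

not a palindrome (mismatch at 5,6)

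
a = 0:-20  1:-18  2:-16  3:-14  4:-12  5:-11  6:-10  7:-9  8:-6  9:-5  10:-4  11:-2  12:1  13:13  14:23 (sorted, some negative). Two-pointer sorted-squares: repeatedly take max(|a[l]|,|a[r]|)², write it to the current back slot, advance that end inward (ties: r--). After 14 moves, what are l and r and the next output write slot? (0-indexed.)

l=12, r=12, next write slot=0

[0,14] |-20|<=|23| out[14]=529 → r--
[0,13] |-20|>|13| out[13]=400 → l++
[1,13] |-18|>|13| out[12]=324 → l++
[2,13] |-16|>|13| out[11]=256 → l++
[3,13] |-14|>|13| out[10]=196 → l++
[4,13] |-12|<=|13| out[9]=169 → r--
[4,12] |-12|>|1| out[8]=144 → l++
[5,12] |-11|>|1| out[7]=121 → l++
[6,12] |-10|>|1| out[6]=100 → l++
[7,12] |-9|>|1| out[5]=81 → l++
[8,12] |-6|>|1| out[4]=36 → l++
[9,12] |-5|>|1| out[3]=25 → l++
[10,12] |-4|>|1| out[2]=16 → l++
[11,12] |-2|>|1| out[1]=4 → l++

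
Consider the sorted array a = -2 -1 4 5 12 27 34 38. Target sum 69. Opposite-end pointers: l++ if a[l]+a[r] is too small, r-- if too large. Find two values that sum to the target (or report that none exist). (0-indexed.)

no pair

l=0 r=7: -2+38=36 <69, l++
l=1 r=7: -1+38=37 <69, l++
l=2 r=7: 4+38=42 <69, l++
l=3 r=7: 5+38=43 <69, l++
l=4 r=7: 12+38=50 <69, l++
l=5 r=7: 27+38=65 <69, l++
l=6 r=7: 34+38=72 >69, r--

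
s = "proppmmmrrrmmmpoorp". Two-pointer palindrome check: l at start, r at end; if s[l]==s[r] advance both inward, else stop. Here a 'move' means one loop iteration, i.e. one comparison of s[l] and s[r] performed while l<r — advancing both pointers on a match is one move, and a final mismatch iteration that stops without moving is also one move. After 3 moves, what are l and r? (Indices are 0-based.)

[0,18] 'p'=='p' → l++,r--
[1,17] 'r'=='r' → l++,r--
[2,16] 'o'=='o' → l++,r--

l=3, r=15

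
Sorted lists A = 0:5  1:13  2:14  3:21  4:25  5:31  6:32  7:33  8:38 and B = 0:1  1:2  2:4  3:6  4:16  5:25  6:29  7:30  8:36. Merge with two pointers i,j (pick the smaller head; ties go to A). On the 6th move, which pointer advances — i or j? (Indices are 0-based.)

i

i=0 j=0: A[i]=5>B[j]=1 take 1, j++
i=0 j=1: A[i]=5>B[j]=2 take 2, j++
i=0 j=2: A[i]=5>B[j]=4 take 4, j++
i=0 j=3: A[i]=5<=B[j]=6 take 5, i++
i=1 j=3: A[i]=13>B[j]=6 take 6, j++
i=1 j=4: A[i]=13<=B[j]=16 take 13, i++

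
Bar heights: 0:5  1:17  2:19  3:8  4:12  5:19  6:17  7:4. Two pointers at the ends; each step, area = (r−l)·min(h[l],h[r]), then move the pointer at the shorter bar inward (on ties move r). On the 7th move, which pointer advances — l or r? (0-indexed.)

r

l=0 r=7: min(5,4)*7=28 best=28 *, r--
l=0 r=6: min(5,17)*6=30 best=30 *, l++
l=1 r=6: min(17,17)*5=85 best=85 *, r--
l=1 r=5: min(17,19)*4=68 best=85, l++
l=2 r=5: min(19,19)*3=57 best=85, r--
l=2 r=4: min(19,12)*2=24 best=85, r--
l=2 r=3: min(19,8)*1=8 best=85, r--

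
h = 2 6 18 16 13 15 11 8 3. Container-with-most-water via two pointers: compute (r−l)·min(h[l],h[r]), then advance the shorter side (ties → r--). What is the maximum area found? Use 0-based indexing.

max area = 45

[0,8] min(2,3)*8=16 best=16 * → l++
[1,8] min(6,3)*7=21 best=21 * → r--
[1,7] min(6,8)*6=36 best=36 * → l++
[2,7] min(18,8)*5=40 best=40 * → r--
[2,6] min(18,11)*4=44 best=44 * → r--
[2,5] min(18,15)*3=45 best=45 * → r--
[2,4] min(18,13)*2=26 best=45 → r--
[2,3] min(18,16)*1=16 best=45 → r--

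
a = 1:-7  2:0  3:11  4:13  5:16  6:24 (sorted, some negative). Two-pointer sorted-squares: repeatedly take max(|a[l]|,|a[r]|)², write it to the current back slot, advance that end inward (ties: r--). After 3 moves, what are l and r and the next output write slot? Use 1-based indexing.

l=1, r=3, next write slot=3

[1,6] |-7|<=|24| out[6]=576 → r--
[1,5] |-7|<=|16| out[5]=256 → r--
[1,4] |-7|<=|13| out[4]=169 → r--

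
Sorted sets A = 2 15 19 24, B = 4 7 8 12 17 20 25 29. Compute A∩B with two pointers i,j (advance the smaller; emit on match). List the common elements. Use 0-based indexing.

i=0 j=0: 2<4, i++
i=1 j=0: 15>4, j++
i=1 j=1: 15>7, j++
i=1 j=2: 15>8, j++
i=1 j=3: 15>12, j++
i=1 j=4: 15<17, i++
i=2 j=4: 19>17, j++
i=2 j=5: 19<20, i++
i=3 j=5: 24>20, j++
i=3 j=6: 24<25, i++

intersection = []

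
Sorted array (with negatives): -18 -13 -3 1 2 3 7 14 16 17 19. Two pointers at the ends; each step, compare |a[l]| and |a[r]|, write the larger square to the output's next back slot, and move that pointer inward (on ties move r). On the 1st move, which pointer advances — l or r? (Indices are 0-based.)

l=0 r=10: |-18|<=|19| out[10]=361, r--

r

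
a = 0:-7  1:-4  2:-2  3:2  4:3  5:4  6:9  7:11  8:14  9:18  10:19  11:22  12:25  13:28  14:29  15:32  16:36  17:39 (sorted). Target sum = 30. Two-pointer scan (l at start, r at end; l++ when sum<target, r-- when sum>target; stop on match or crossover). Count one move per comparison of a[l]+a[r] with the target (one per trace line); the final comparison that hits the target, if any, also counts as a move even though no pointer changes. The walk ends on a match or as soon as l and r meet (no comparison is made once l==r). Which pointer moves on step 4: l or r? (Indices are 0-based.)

l=0 r=17: -7+39=32 >30, r--
l=0 r=16: -7+36=29 <30, l++
l=1 r=16: -4+36=32 >30, r--
l=1 r=15: -4+32=28 <30, l++

l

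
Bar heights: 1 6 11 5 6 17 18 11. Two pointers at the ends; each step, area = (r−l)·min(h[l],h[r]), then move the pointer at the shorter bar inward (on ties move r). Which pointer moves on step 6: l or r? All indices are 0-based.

l

[0,7] min(1,11)*7=7 best=7 * → l++
[1,7] min(6,11)*6=36 best=36 * → l++
[2,7] min(11,11)*5=55 best=55 * → r--
[2,6] min(11,18)*4=44 best=55 → l++
[3,6] min(5,18)*3=15 best=55 → l++
[4,6] min(6,18)*2=12 best=55 → l++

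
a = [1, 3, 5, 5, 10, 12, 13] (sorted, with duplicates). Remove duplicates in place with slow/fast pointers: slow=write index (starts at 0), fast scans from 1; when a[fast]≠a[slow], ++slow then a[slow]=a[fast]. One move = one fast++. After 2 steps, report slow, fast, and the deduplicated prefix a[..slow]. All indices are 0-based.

slow=0 fast=1: a[fast]=3≠a[slow]=1 write a[1]=3, slow++,fast++
slow=1 fast=2: a[fast]=5≠a[slow]=3 write a[2]=5, slow++,fast++

slow=2, fast=3, prefix=[1, 3, 5]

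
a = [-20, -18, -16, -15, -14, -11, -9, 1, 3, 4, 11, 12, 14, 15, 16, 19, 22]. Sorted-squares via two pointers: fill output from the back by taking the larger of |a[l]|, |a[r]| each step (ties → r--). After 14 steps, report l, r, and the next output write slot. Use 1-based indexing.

l=1 r=17: |-20|<=|22| out[17]=484, r--
l=1 r=16: |-20|>|19| out[16]=400, l++
l=2 r=16: |-18|<=|19| out[15]=361, r--
l=2 r=15: |-18|>|16| out[14]=324, l++
l=3 r=15: |-16|<=|16| out[13]=256, r--
l=3 r=14: |-16|>|15| out[12]=256, l++
l=4 r=14: |-15|<=|15| out[11]=225, r--
l=4 r=13: |-15|>|14| out[10]=225, l++
l=5 r=13: |-14|<=|14| out[9]=196, r--
l=5 r=12: |-14|>|12| out[8]=196, l++
l=6 r=12: |-11|<=|12| out[7]=144, r--
l=6 r=11: |-11|<=|11| out[6]=121, r--
l=6 r=10: |-11|>|4| out[5]=121, l++
l=7 r=10: |-9|>|4| out[4]=81, l++

l=8, r=10, next write slot=3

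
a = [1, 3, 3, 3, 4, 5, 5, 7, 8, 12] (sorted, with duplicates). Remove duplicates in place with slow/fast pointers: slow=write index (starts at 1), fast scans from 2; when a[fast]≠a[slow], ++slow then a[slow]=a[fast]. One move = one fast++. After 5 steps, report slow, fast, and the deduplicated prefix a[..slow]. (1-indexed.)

slow=4, fast=7, prefix=[1, 3, 4, 5]

(s=1,f=2) a[fast]=3≠a[slow]=1 write a[2]=3 → slow++,fast++
(s=2,f=3) a[fast]=3=a[slow] dup → fast++
(s=2,f=4) a[fast]=3=a[slow] dup → fast++
(s=2,f=5) a[fast]=4≠a[slow]=3 write a[3]=4 → slow++,fast++
(s=3,f=6) a[fast]=5≠a[slow]=4 write a[4]=5 → slow++,fast++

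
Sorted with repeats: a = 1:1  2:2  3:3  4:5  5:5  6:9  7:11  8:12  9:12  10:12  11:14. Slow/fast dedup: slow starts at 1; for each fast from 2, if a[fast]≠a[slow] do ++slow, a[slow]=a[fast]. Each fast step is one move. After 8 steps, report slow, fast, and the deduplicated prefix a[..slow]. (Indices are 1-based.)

slow=7, fast=10, prefix=[1, 2, 3, 5, 9, 11, 12]

slow=1 fast=2: a[fast]=2≠a[slow]=1 write a[2]=2, slow++,fast++
slow=2 fast=3: a[fast]=3≠a[slow]=2 write a[3]=3, slow++,fast++
slow=3 fast=4: a[fast]=5≠a[slow]=3 write a[4]=5, slow++,fast++
slow=4 fast=5: a[fast]=5=a[slow] dup, fast++
slow=4 fast=6: a[fast]=9≠a[slow]=5 write a[5]=9, slow++,fast++
slow=5 fast=7: a[fast]=11≠a[slow]=9 write a[6]=11, slow++,fast++
slow=6 fast=8: a[fast]=12≠a[slow]=11 write a[7]=12, slow++,fast++
slow=7 fast=9: a[fast]=12=a[slow] dup, fast++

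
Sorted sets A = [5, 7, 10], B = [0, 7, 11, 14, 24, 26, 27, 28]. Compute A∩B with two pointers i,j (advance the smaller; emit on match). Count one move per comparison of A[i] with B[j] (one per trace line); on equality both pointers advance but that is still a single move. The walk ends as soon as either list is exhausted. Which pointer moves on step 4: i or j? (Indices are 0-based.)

i=0 j=0: 5>0, j++
i=0 j=1: 5<7, i++
i=1 j=1: 7==7 emit, i++,j++
i=2 j=2: 10<11, i++

i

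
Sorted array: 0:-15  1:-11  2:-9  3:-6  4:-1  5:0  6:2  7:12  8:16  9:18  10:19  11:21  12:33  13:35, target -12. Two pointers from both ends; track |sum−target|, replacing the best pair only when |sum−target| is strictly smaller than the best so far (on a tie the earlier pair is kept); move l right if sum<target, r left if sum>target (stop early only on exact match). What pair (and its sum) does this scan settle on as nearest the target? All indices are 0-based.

pair (-11, -1) with sum -12 (|Δ|=0)

l=0 r=13: -15+35=20 d=32 *, r--
l=0 r=12: -15+33=18 d=30 *, r--
l=0 r=11: -15+21=6 d=18 *, r--
l=0 r=10: -15+19=4 d=16 *, r--
l=0 r=9: -15+18=3 d=15 *, r--
l=0 r=8: -15+16=1 d=13 *, r--
l=0 r=7: -15+12=-3 d=9 *, r--
l=0 r=6: -15+2=-13 d=1 *, l++
l=1 r=6: -11+2=-9 d=3, r--
l=1 r=5: -11+0=-11 d=1, r--
l=1 r=4: -11+-1=-12 d=0 *, stop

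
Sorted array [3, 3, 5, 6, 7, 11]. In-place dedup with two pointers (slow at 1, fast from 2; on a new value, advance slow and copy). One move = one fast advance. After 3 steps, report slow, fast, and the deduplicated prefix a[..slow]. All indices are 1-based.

slow=3, fast=5, prefix=[3, 5, 6]

(s=1,f=2) a[fast]=3=a[slow] dup → fast++
(s=1,f=3) a[fast]=5≠a[slow]=3 write a[2]=5 → slow++,fast++
(s=2,f=4) a[fast]=6≠a[slow]=5 write a[3]=6 → slow++,fast++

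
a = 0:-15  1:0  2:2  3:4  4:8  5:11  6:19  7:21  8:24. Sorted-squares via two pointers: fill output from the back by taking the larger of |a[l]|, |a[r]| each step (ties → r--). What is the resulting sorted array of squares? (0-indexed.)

[0, 4, 16, 64, 121, 225, 361, 441, 576]

[0,8] |-15|<=|24| out[8]=576 → r--
[0,7] |-15|<=|21| out[7]=441 → r--
[0,6] |-15|<=|19| out[6]=361 → r--
[0,5] |-15|>|11| out[5]=225 → l++
[1,5] |0|<=|11| out[4]=121 → r--
[1,4] |0|<=|8| out[3]=64 → r--
[1,3] |0|<=|4| out[2]=16 → r--
[1,2] |0|<=|2| out[1]=4 → r--
[1,1] |0|<=|0| out[0]=0 → r--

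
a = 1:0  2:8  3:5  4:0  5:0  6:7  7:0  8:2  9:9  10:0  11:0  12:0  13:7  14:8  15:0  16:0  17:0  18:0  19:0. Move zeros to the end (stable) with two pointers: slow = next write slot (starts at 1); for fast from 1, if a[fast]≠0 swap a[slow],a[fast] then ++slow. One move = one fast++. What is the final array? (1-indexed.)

slow=1 fast=1: a[fast]=0, fast++
slow=1 fast=2: a[fast]=8≠0 swap→a[1]=8, slow++,fast++
slow=2 fast=3: a[fast]=5≠0 swap→a[2]=5, slow++,fast++
slow=3 fast=4: a[fast]=0, fast++
slow=3 fast=5: a[fast]=0, fast++
slow=3 fast=6: a[fast]=7≠0 swap→a[3]=7, slow++,fast++
slow=4 fast=7: a[fast]=0, fast++
slow=4 fast=8: a[fast]=2≠0 swap→a[4]=2, slow++,fast++
slow=5 fast=9: a[fast]=9≠0 swap→a[5]=9, slow++,fast++
slow=6 fast=10: a[fast]=0, fast++
slow=6 fast=11: a[fast]=0, fast++
slow=6 fast=12: a[fast]=0, fast++
slow=6 fast=13: a[fast]=7≠0 swap→a[6]=7, slow++,fast++
slow=7 fast=14: a[fast]=8≠0 swap→a[7]=8, slow++,fast++
slow=8 fast=15: a[fast]=0, fast++
slow=8 fast=16: a[fast]=0, fast++
slow=8 fast=17: a[fast]=0, fast++
slow=8 fast=18: a[fast]=0, fast++
slow=8 fast=19: a[fast]=0, fast++

[8, 5, 7, 2, 9, 7, 8, 0, 0, 0, 0, 0, 0, 0, 0, 0, 0, 0, 0]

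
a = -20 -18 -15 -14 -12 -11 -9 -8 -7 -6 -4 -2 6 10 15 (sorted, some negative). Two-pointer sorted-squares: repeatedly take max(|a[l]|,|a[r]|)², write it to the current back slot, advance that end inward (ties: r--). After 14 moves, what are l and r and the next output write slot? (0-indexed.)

[0,14] |-20|>|15| out[14]=400 → l++
[1,14] |-18|>|15| out[13]=324 → l++
[2,14] |-15|<=|15| out[12]=225 → r--
[2,13] |-15|>|10| out[11]=225 → l++
[3,13] |-14|>|10| out[10]=196 → l++
[4,13] |-12|>|10| out[9]=144 → l++
[5,13] |-11|>|10| out[8]=121 → l++
[6,13] |-9|<=|10| out[7]=100 → r--
[6,12] |-9|>|6| out[6]=81 → l++
[7,12] |-8|>|6| out[5]=64 → l++
[8,12] |-7|>|6| out[4]=49 → l++
[9,12] |-6|<=|6| out[3]=36 → r--
[9,11] |-6|>|-2| out[2]=36 → l++
[10,11] |-4|>|-2| out[1]=16 → l++

l=11, r=11, next write slot=0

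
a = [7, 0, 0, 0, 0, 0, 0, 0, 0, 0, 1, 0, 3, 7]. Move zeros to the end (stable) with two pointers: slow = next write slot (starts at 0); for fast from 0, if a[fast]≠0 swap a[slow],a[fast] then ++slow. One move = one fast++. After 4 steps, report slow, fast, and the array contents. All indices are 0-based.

slow=0 fast=0: a[fast]=7≠0 swap→a[0]=7, slow++,fast++
slow=1 fast=1: a[fast]=0, fast++
slow=1 fast=2: a[fast]=0, fast++
slow=1 fast=3: a[fast]=0, fast++

slow=1, fast=4, a=[7, 0, 0, 0, 0, 0, 0, 0, 0, 0, 1, 0, 3, 7]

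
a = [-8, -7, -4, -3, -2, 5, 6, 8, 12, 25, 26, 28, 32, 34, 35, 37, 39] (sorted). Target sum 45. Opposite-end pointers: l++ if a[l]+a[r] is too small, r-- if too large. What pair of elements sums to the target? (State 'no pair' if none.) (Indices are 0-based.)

(6, 39)

[0,16] -8+39=31 <45 → l++
[1,16] -7+39=32 <45 → l++
[2,16] -4+39=35 <45 → l++
[3,16] -3+39=36 <45 → l++
[4,16] -2+39=37 <45 → l++
[5,16] 5+39=44 <45 → l++
[6,16] 6+39=45 → found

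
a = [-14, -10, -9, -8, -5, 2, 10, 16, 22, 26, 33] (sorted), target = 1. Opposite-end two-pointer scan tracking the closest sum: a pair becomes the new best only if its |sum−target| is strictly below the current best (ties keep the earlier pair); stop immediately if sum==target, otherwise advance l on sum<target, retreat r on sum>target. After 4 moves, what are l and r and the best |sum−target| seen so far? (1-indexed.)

[1,11] -14+33=19 d=18 * → r--
[1,10] -14+26=12 d=11 * → r--
[1,9] -14+22=8 d=7 * → r--
[1,8] -14+16=2 d=1 * → r--

l=1, r=7, best |Δ|=1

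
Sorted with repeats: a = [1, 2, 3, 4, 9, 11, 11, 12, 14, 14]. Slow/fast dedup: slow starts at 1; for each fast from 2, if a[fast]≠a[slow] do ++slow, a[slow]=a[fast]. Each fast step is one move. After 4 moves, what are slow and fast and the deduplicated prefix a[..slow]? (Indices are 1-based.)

(s=1,f=2) a[fast]=2≠a[slow]=1 write a[2]=2 → slow++,fast++
(s=2,f=3) a[fast]=3≠a[slow]=2 write a[3]=3 → slow++,fast++
(s=3,f=4) a[fast]=4≠a[slow]=3 write a[4]=4 → slow++,fast++
(s=4,f=5) a[fast]=9≠a[slow]=4 write a[5]=9 → slow++,fast++

slow=5, fast=6, prefix=[1, 2, 3, 4, 9]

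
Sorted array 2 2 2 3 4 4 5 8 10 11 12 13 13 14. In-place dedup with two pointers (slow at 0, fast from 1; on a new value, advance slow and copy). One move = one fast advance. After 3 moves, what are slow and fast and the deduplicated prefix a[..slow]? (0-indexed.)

slow=0 fast=1: a[fast]=2=a[slow] dup, fast++
slow=0 fast=2: a[fast]=2=a[slow] dup, fast++
slow=0 fast=3: a[fast]=3≠a[slow]=2 write a[1]=3, slow++,fast++

slow=1, fast=4, prefix=[2, 3]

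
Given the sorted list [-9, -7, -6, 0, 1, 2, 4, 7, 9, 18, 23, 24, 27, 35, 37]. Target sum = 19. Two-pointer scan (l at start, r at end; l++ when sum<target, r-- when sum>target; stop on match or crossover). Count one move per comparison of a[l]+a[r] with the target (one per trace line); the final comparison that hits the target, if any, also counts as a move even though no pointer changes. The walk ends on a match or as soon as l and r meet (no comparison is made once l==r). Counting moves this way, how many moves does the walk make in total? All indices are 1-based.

10 moves

[1,15] -9+37=28 >19 → r--
[1,14] -9+35=26 >19 → r--
[1,13] -9+27=18 <19 → l++
[2,13] -7+27=20 >19 → r--
[2,12] -7+24=17 <19 → l++
[3,12] -6+24=18 <19 → l++
[4,12] 0+24=24 >19 → r--
[4,11] 0+23=23 >19 → r--
[4,10] 0+18=18 <19 → l++
[5,10] 1+18=19 → found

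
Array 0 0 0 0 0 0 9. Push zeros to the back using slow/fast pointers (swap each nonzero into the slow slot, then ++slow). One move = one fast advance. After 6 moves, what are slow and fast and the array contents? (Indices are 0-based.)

slow=0 fast=0: a[fast]=0, fast++
slow=0 fast=1: a[fast]=0, fast++
slow=0 fast=2: a[fast]=0, fast++
slow=0 fast=3: a[fast]=0, fast++
slow=0 fast=4: a[fast]=0, fast++
slow=0 fast=5: a[fast]=0, fast++

slow=0, fast=6, a=[0, 0, 0, 0, 0, 0, 9]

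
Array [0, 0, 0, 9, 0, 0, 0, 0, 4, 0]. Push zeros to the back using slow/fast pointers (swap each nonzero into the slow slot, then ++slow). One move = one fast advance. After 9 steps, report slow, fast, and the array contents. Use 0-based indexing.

slow=0 fast=0: a[fast]=0, fast++
slow=0 fast=1: a[fast]=0, fast++
slow=0 fast=2: a[fast]=0, fast++
slow=0 fast=3: a[fast]=9≠0 swap→a[0]=9, slow++,fast++
slow=1 fast=4: a[fast]=0, fast++
slow=1 fast=5: a[fast]=0, fast++
slow=1 fast=6: a[fast]=0, fast++
slow=1 fast=7: a[fast]=0, fast++
slow=1 fast=8: a[fast]=4≠0 swap→a[1]=4, slow++,fast++

slow=2, fast=9, a=[9, 4, 0, 0, 0, 0, 0, 0, 0, 0]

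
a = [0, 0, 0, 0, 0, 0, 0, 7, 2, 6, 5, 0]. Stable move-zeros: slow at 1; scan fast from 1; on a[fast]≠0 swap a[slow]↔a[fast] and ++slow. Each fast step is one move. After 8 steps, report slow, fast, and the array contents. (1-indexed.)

slow=1 fast=1: a[fast]=0, fast++
slow=1 fast=2: a[fast]=0, fast++
slow=1 fast=3: a[fast]=0, fast++
slow=1 fast=4: a[fast]=0, fast++
slow=1 fast=5: a[fast]=0, fast++
slow=1 fast=6: a[fast]=0, fast++
slow=1 fast=7: a[fast]=0, fast++
slow=1 fast=8: a[fast]=7≠0 swap→a[1]=7, slow++,fast++

slow=2, fast=9, a=[7, 0, 0, 0, 0, 0, 0, 0, 2, 6, 5, 0]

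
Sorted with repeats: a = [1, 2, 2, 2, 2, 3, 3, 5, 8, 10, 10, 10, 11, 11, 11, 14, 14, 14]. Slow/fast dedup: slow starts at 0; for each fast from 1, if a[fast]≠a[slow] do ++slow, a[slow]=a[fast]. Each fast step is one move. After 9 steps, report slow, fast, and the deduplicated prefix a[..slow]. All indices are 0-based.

(s=0,f=1) a[fast]=2≠a[slow]=1 write a[1]=2 → slow++,fast++
(s=1,f=2) a[fast]=2=a[slow] dup → fast++
(s=1,f=3) a[fast]=2=a[slow] dup → fast++
(s=1,f=4) a[fast]=2=a[slow] dup → fast++
(s=1,f=5) a[fast]=3≠a[slow]=2 write a[2]=3 → slow++,fast++
(s=2,f=6) a[fast]=3=a[slow] dup → fast++
(s=2,f=7) a[fast]=5≠a[slow]=3 write a[3]=5 → slow++,fast++
(s=3,f=8) a[fast]=8≠a[slow]=5 write a[4]=8 → slow++,fast++
(s=4,f=9) a[fast]=10≠a[slow]=8 write a[5]=10 → slow++,fast++

slow=5, fast=10, prefix=[1, 2, 3, 5, 8, 10]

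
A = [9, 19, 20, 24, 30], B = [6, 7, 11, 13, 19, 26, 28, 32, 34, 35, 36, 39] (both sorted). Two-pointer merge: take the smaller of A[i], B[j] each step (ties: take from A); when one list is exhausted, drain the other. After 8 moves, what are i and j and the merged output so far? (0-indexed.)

[i=0,j=0] A[i]=9>B[j]=6 take 6 → j++
[i=0,j=1] A[i]=9>B[j]=7 take 7 → j++
[i=0,j=2] A[i]=9<=B[j]=11 take 9 → i++
[i=1,j=2] A[i]=19>B[j]=11 take 11 → j++
[i=1,j=3] A[i]=19>B[j]=13 take 13 → j++
[i=1,j=4] A[i]=19<=B[j]=19 take 19 → i++
[i=2,j=4] A[i]=20>B[j]=19 take 19 → j++
[i=2,j=5] A[i]=20<=B[j]=26 take 20 → i++

i=3, j=5, merged so far=[6, 7, 9, 11, 13, 19, 19, 20]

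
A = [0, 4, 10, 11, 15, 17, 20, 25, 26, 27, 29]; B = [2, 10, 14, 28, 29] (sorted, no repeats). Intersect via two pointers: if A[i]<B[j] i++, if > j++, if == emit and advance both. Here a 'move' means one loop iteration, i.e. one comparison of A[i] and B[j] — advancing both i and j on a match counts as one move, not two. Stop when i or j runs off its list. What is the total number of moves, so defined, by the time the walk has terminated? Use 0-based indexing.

14 moves

[i=0,j=0] 0<2 → i++
[i=1,j=0] 4>2 → j++
[i=1,j=1] 4<10 → i++
[i=2,j=1] 10==10 emit → i++,j++
[i=3,j=2] 11<14 → i++
[i=4,j=2] 15>14 → j++
[i=4,j=3] 15<28 → i++
[i=5,j=3] 17<28 → i++
[i=6,j=3] 20<28 → i++
[i=7,j=3] 25<28 → i++
[i=8,j=3] 26<28 → i++
[i=9,j=3] 27<28 → i++
[i=10,j=3] 29>28 → j++
[i=10,j=4] 29==29 emit → i++,j++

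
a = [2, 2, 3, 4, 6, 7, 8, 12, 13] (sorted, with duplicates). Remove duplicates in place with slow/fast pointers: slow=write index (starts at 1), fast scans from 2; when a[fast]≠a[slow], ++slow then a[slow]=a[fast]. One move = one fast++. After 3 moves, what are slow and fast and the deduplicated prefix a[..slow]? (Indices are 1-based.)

slow=3, fast=5, prefix=[2, 3, 4]

(s=1,f=2) a[fast]=2=a[slow] dup → fast++
(s=1,f=3) a[fast]=3≠a[slow]=2 write a[2]=3 → slow++,fast++
(s=2,f=4) a[fast]=4≠a[slow]=3 write a[3]=4 → slow++,fast++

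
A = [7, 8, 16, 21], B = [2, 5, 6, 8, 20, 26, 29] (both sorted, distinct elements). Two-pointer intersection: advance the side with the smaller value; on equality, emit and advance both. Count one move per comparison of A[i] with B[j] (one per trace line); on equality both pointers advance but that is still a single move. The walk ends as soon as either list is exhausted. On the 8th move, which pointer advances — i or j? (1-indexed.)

[i=1,j=1] 7>2 → j++
[i=1,j=2] 7>5 → j++
[i=1,j=3] 7>6 → j++
[i=1,j=4] 7<8 → i++
[i=2,j=4] 8==8 emit → i++,j++
[i=3,j=5] 16<20 → i++
[i=4,j=5] 21>20 → j++
[i=4,j=6] 21<26 → i++

i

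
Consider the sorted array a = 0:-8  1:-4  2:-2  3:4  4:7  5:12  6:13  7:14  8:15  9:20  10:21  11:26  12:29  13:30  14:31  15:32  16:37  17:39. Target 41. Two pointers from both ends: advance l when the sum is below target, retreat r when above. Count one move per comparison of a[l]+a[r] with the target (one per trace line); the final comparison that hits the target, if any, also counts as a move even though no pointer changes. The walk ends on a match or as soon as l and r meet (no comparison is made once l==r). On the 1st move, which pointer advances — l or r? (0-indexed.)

l=0 r=17: -8+39=31 <41, l++

l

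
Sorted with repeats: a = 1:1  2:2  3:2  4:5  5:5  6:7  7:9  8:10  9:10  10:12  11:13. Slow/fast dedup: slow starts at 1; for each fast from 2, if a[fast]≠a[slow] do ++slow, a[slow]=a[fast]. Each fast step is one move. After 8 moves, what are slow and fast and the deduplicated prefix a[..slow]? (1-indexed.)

slow=1 fast=2: a[fast]=2≠a[slow]=1 write a[2]=2, slow++,fast++
slow=2 fast=3: a[fast]=2=a[slow] dup, fast++
slow=2 fast=4: a[fast]=5≠a[slow]=2 write a[3]=5, slow++,fast++
slow=3 fast=5: a[fast]=5=a[slow] dup, fast++
slow=3 fast=6: a[fast]=7≠a[slow]=5 write a[4]=7, slow++,fast++
slow=4 fast=7: a[fast]=9≠a[slow]=7 write a[5]=9, slow++,fast++
slow=5 fast=8: a[fast]=10≠a[slow]=9 write a[6]=10, slow++,fast++
slow=6 fast=9: a[fast]=10=a[slow] dup, fast++

slow=6, fast=10, prefix=[1, 2, 5, 7, 9, 10]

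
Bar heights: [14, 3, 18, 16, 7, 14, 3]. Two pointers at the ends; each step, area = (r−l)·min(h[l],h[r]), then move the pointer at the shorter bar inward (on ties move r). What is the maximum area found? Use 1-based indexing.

[1,7] min(14,3)*6=18 best=18 * → r--
[1,6] min(14,14)*5=70 best=70 * → r--
[1,5] min(14,7)*4=28 best=70 → r--
[1,4] min(14,16)*3=42 best=70 → l++
[2,4] min(3,16)*2=6 best=70 → l++
[3,4] min(18,16)*1=16 best=70 → r--

max area = 70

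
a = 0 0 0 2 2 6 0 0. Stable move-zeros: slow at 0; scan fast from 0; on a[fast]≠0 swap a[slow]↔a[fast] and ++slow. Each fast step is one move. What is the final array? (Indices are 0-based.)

[2, 2, 6, 0, 0, 0, 0, 0]

(s=0,f=0) a[fast]=0 → fast++
(s=0,f=1) a[fast]=0 → fast++
(s=0,f=2) a[fast]=0 → fast++
(s=0,f=3) a[fast]=2≠0 swap→a[0]=2 → slow++,fast++
(s=1,f=4) a[fast]=2≠0 swap→a[1]=2 → slow++,fast++
(s=2,f=5) a[fast]=6≠0 swap→a[2]=6 → slow++,fast++
(s=3,f=6) a[fast]=0 → fast++
(s=3,f=7) a[fast]=0 → fast++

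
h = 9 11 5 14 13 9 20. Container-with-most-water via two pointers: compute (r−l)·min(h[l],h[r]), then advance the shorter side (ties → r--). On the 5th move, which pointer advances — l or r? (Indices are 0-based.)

l=0 r=6: min(9,20)*6=54 best=54 *, l++
l=1 r=6: min(11,20)*5=55 best=55 *, l++
l=2 r=6: min(5,20)*4=20 best=55, l++
l=3 r=6: min(14,20)*3=42 best=55, l++
l=4 r=6: min(13,20)*2=26 best=55, l++

l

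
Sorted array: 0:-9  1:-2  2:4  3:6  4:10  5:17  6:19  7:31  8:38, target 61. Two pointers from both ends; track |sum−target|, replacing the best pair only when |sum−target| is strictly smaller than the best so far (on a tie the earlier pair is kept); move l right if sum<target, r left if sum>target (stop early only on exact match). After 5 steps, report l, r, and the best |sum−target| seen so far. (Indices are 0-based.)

l=5, r=8, best |Δ|=13

l=0 r=8: -9+38=29 d=32 *, l++
l=1 r=8: -2+38=36 d=25 *, l++
l=2 r=8: 4+38=42 d=19 *, l++
l=3 r=8: 6+38=44 d=17 *, l++
l=4 r=8: 10+38=48 d=13 *, l++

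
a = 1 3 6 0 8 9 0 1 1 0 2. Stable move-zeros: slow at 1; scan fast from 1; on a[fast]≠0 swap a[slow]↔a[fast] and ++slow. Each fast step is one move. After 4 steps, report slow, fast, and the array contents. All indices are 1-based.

(s=1,f=1) a[fast]=1≠0 swap→a[1]=1 → slow++,fast++
(s=2,f=2) a[fast]=3≠0 swap→a[2]=3 → slow++,fast++
(s=3,f=3) a[fast]=6≠0 swap→a[3]=6 → slow++,fast++
(s=4,f=4) a[fast]=0 → fast++

slow=4, fast=5, a=[1, 3, 6, 0, 8, 9, 0, 1, 1, 0, 2]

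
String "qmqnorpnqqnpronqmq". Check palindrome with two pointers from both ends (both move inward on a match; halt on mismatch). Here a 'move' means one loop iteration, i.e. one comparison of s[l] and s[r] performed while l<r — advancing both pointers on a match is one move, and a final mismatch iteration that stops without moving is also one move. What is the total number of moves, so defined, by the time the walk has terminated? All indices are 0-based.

9 moves

l=0 r=17: 'q'=='q', l++,r--
l=1 r=16: 'm'=='m', l++,r--
l=2 r=15: 'q'=='q', l++,r--
l=3 r=14: 'n'=='n', l++,r--
l=4 r=13: 'o'=='o', l++,r--
l=5 r=12: 'r'=='r', l++,r--
l=6 r=11: 'p'=='p', l++,r--
l=7 r=10: 'n'=='n', l++,r--
l=8 r=9: 'q'=='q', l++,r--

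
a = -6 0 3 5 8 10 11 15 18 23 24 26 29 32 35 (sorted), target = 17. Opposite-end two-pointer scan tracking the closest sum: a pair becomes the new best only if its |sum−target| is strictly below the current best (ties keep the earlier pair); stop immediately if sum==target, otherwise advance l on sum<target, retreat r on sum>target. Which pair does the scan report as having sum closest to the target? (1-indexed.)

pair (-6, 23) with sum 17 (|Δ|=0)

l=1 r=15: -6+35=29 d=12 *, r--
l=1 r=14: -6+32=26 d=9 *, r--
l=1 r=13: -6+29=23 d=6 *, r--
l=1 r=12: -6+26=20 d=3 *, r--
l=1 r=11: -6+24=18 d=1 *, r--
l=1 r=10: -6+23=17 d=0 *, stop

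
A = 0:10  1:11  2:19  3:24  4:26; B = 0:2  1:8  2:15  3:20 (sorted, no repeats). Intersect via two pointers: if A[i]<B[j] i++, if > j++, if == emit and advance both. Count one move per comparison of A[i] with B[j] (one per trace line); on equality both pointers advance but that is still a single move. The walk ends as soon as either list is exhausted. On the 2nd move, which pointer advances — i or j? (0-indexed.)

j

i=0 j=0: 10>2, j++
i=0 j=1: 10>8, j++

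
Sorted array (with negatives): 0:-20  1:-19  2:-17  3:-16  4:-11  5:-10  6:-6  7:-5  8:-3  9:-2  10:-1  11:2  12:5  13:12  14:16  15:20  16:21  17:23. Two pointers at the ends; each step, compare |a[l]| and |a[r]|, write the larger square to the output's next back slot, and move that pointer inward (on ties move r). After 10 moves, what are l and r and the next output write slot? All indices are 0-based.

l=5, r=12, next write slot=7

[0,17] |-20|<=|23| out[17]=529 → r--
[0,16] |-20|<=|21| out[16]=441 → r--
[0,15] |-20|<=|20| out[15]=400 → r--
[0,14] |-20|>|16| out[14]=400 → l++
[1,14] |-19|>|16| out[13]=361 → l++
[2,14] |-17|>|16| out[12]=289 → l++
[3,14] |-16|<=|16| out[11]=256 → r--
[3,13] |-16|>|12| out[10]=256 → l++
[4,13] |-11|<=|12| out[9]=144 → r--
[4,12] |-11|>|5| out[8]=121 → l++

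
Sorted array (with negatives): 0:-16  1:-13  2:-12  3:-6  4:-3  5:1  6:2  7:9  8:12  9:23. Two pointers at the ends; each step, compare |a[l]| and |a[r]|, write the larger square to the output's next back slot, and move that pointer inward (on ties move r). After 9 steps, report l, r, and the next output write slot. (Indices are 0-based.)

l=0 r=9: |-16|<=|23| out[9]=529, r--
l=0 r=8: |-16|>|12| out[8]=256, l++
l=1 r=8: |-13|>|12| out[7]=169, l++
l=2 r=8: |-12|<=|12| out[6]=144, r--
l=2 r=7: |-12|>|9| out[5]=144, l++
l=3 r=7: |-6|<=|9| out[4]=81, r--
l=3 r=6: |-6|>|2| out[3]=36, l++
l=4 r=6: |-3|>|2| out[2]=9, l++
l=5 r=6: |1|<=|2| out[1]=4, r--

l=5, r=5, next write slot=0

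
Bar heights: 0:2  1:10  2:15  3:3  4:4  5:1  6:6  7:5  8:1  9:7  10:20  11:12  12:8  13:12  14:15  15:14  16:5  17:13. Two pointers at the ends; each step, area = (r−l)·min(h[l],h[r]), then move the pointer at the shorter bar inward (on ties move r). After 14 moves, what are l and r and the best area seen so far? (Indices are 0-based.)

[0,17] min(2,13)*17=34 best=34 * → l++
[1,17] min(10,13)*16=160 best=160 * → l++
[2,17] min(15,13)*15=195 best=195 * → r--
[2,16] min(15,5)*14=70 best=195 → r--
[2,15] min(15,14)*13=182 best=195 → r--
[2,14] min(15,15)*12=180 best=195 → r--
[2,13] min(15,12)*11=132 best=195 → r--
[2,12] min(15,8)*10=80 best=195 → r--
[2,11] min(15,12)*9=108 best=195 → r--
[2,10] min(15,20)*8=120 best=195 → l++
[3,10] min(3,20)*7=21 best=195 → l++
[4,10] min(4,20)*6=24 best=195 → l++
[5,10] min(1,20)*5=5 best=195 → l++
[6,10] min(6,20)*4=24 best=195 → l++

l=7, r=10, best area=195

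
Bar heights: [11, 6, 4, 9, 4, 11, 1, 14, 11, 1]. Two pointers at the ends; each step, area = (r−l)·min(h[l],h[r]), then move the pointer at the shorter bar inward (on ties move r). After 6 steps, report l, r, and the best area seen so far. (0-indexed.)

[0,9] min(11,1)*9=9 best=9 * → r--
[0,8] min(11,11)*8=88 best=88 * → r--
[0,7] min(11,14)*7=77 best=88 → l++
[1,7] min(6,14)*6=36 best=88 → l++
[2,7] min(4,14)*5=20 best=88 → l++
[3,7] min(9,14)*4=36 best=88 → l++

l=4, r=7, best area=88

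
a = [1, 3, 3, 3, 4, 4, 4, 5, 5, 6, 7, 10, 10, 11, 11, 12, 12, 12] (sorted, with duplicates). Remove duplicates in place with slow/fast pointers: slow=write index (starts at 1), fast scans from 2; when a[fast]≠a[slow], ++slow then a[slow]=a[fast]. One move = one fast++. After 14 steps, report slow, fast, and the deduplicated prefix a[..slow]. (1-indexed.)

slow=8, fast=16, prefix=[1, 3, 4, 5, 6, 7, 10, 11]

slow=1 fast=2: a[fast]=3≠a[slow]=1 write a[2]=3, slow++,fast++
slow=2 fast=3: a[fast]=3=a[slow] dup, fast++
slow=2 fast=4: a[fast]=3=a[slow] dup, fast++
slow=2 fast=5: a[fast]=4≠a[slow]=3 write a[3]=4, slow++,fast++
slow=3 fast=6: a[fast]=4=a[slow] dup, fast++
slow=3 fast=7: a[fast]=4=a[slow] dup, fast++
slow=3 fast=8: a[fast]=5≠a[slow]=4 write a[4]=5, slow++,fast++
slow=4 fast=9: a[fast]=5=a[slow] dup, fast++
slow=4 fast=10: a[fast]=6≠a[slow]=5 write a[5]=6, slow++,fast++
slow=5 fast=11: a[fast]=7≠a[slow]=6 write a[6]=7, slow++,fast++
slow=6 fast=12: a[fast]=10≠a[slow]=7 write a[7]=10, slow++,fast++
slow=7 fast=13: a[fast]=10=a[slow] dup, fast++
slow=7 fast=14: a[fast]=11≠a[slow]=10 write a[8]=11, slow++,fast++
slow=8 fast=15: a[fast]=11=a[slow] dup, fast++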